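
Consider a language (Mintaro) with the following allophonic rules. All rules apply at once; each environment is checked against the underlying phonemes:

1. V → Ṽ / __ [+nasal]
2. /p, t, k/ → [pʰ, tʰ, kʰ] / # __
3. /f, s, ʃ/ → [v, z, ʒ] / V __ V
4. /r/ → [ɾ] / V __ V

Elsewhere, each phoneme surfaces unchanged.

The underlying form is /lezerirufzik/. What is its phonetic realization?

/l/ (word-initial): no rule targets it → [l].
/e/ (between /l/ and /z/) is in the target of rule 1 but the environment (before a nasal consonant) is not met → [e].
/z/ (between /e/ and /e/): no rule targets it → [z].
/e/ (between /z/ and /r/) is in the target of rule 1 but the environment (before a nasal consonant) is not met → [e].
/r/ (between /e/ and /i/): between two vowels, so rule 4 applies → [ɾ].
/i/ (between /r/ and /r/) fails the environment for rule 1, so it stays [i].
/r/ meets the environment for rule 4 (between two vowels) → [ɾ].
/u/ (between /r/ and /f/) is in the target of rule 1 but the environment (before a nasal consonant) is not met → [u].
/f/ — between /u/ and /z/; rule 3 does not apply here → [f].
/z/ — not in any rule's target class → [z].
/i/ — between /z/ and /k/; rule 1 does not apply here → [i].
/k/ (word-final): rule 2 targets it, but not word-initially → unchanged [k].

[lezeɾiɾufzik]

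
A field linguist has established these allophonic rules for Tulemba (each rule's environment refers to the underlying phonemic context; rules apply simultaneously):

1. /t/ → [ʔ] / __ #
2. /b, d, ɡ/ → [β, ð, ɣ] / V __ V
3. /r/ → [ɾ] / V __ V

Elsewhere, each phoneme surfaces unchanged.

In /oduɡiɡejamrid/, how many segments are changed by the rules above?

3

Segments that undergo a rule: /d/ → [ð] (rule 2); /ɡ/ → [ɣ] (rule 2); /ɡ/ → [ɣ] (rule 2).
All other segments surface unchanged.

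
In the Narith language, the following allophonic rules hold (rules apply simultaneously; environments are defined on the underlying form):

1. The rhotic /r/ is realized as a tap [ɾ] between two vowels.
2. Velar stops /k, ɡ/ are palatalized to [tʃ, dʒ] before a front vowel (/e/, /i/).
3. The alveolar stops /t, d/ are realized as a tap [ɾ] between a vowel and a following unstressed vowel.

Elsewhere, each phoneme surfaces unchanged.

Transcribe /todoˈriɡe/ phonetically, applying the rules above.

[toɾoˈɾidʒe]

/t/ (word-initial) fails the environment for rule 3, so it stays [t].
/o/ — not in any rule's target class → [o].
/d/ (between /o/ and /o/): between a vowel and a following unstressed vowel, so rule 3 applies → [ɾ].
/o/ — not in any rule's target class → [o].
/r/ (between /o/ and /i/): between two vowels, so rule 1 applies → [ɾ].
/i/ stays [i].
/ɡ/ (between /i/ and /e/) occurs before a front vowel → [dʒ] by rule 2.
/e/ (word-final): no rule targets it → [e].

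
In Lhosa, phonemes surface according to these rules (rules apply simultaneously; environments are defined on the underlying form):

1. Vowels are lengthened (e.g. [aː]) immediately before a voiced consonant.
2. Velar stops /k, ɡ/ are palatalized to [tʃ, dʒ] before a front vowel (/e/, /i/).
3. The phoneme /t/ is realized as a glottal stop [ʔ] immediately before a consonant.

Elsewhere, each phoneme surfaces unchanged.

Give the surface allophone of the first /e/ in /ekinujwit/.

[e]

/e/ (word-initial): rule 1 targets it, but not before a voiced consonant → unchanged [e].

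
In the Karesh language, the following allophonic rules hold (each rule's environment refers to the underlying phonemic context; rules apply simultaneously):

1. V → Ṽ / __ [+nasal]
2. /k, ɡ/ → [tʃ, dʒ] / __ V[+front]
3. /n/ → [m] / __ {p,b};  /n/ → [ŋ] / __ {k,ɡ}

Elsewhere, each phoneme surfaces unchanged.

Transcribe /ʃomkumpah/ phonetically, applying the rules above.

[ʃõmkũmpah]

/ʃ/ (word-initial): no rule targets it → [ʃ].
Rule 1 applies to /o/ (between /ʃ/ and /m/: before a nasal consonant) → [õ].
/m/ (between /o/ and /k/): no rule targets it → [m].
/k/ — between /m/ and /u/; rule 2 does not apply here → [k].
/u/ — between /k/ and /m/, before a nasal consonant — surfaces as [ũ] (rule 1).
/m/ (between /u/ and /p/): no rule targets it → [m].
/p/ (between /m/ and /a/) is unaffected → [p].
/a/ — between /p/ and /h/; rule 1 does not apply here → [a].
/h/ (word-final): no rule targets it → [h].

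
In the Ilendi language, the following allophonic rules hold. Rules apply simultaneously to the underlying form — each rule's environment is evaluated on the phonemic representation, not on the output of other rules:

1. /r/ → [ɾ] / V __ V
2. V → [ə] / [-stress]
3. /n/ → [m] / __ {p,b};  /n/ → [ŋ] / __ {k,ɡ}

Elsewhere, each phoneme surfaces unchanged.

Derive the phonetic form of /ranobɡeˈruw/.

[rənəbɡəˈɾuw]

/r/ (word-initial): rule 1 targets it, but not between two vowels → unchanged [r].
/a/ — between /r/ and /n/, in an unstressed syllable — surfaces as [ə] (rule 2).
/n/ — between /a/ and /o/; rule 3 does not apply here → [n].
/o/ meets the environment for rule 2 (in an unstressed syllable) → [ə].
/b/ stays [b].
/ɡ/ — not in any rule's target class → [ɡ].
Rule 2 applies to /e/ (between /ɡ/ and /r/: in an unstressed syllable) → [ə].
/r/ (between /e/ and /u/) occurs between two vowels → [ɾ] by rule 1.
/u/ — between /r/ and /w/; rule 2 does not apply here → [u].
/w/ stays [w].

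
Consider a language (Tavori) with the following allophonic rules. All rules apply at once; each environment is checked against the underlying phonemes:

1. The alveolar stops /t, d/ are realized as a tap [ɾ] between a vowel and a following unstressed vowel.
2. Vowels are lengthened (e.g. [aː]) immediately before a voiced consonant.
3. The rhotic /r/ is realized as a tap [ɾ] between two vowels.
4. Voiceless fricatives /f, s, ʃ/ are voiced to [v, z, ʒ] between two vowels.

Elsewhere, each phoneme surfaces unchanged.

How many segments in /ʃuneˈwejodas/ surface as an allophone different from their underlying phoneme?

5

Segments that undergo a rule: /u/ → [uː] (rule 2); /e/ → [eː] (rule 2); /e/ → [eː] (rule 2); /o/ → [oː] (rule 2); /d/ → [ɾ] (rule 1).
All other segments surface unchanged.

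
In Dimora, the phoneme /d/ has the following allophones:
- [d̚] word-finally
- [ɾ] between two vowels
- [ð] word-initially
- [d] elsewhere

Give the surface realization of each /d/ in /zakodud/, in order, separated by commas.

Occurrence 1 (position 5): between two vowels → [ɾ].
Occurrence 2 (position 7): word-finally → [d̚].

[ɾ], [d̚]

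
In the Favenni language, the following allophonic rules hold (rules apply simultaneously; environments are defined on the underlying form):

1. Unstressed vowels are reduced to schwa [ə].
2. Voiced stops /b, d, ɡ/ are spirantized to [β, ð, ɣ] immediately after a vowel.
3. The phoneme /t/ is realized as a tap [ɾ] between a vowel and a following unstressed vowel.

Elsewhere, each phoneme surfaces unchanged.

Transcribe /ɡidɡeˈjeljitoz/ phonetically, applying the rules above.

[ɡəðɡəˈjeljəɾəz]

/ɡ/ (word-initial) fails the environment for rule 2, so it stays [ɡ].
Rule 1 applies to /i/ (between /ɡ/ and /d/: in an unstressed syllable) → [ə].
/d/ meets the environment for rule 2 (immediately after a vowel) → [ð].
/ɡ/ (between /d/ and /e/): rule 2 targets it, but not immediately after a vowel → unchanged [ɡ].
/e/ meets the environment for rule 1 (in an unstressed syllable) → [ə].
/e/ (between /j/ and /l/): rule 1 targets it, but not in an unstressed syllable → unchanged [e].
/i/ meets the environment for rule 1 (in an unstressed syllable) → [ə].
Rule 3 applies to /t/ (between /i/ and /o/: between a vowel and a following unstressed vowel) → [ɾ].
/o/ — between /t/ and /z/, in an unstressed syllable — surfaces as [ə] (rule 1).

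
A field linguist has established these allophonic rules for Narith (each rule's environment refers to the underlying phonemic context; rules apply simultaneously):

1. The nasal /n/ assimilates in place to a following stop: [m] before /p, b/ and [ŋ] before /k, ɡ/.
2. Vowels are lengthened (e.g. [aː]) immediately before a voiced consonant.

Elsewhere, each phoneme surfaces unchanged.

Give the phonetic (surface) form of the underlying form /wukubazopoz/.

/w/ (word-initial): no rule targets it → [w].
/u/ — between /w/ and /k/; rule 2 does not apply here → [u].
/k/ (between /u/ and /u/) is unaffected → [k].
Rule 2 applies to /u/ (between /k/ and /b/: before a voiced consonant) → [uː].
/b/ stays [b].
/a/ (between /b/ and /z/): before a voiced consonant, so rule 2 applies → [aː].
/z/ stays [z].
/o/ (between /z/ and /p/) is in the target of rule 2 but the environment (before a voiced consonant) is not met → [o].
/p/ stays [p].
/o/ (between /p/ and /z/) occurs before a voiced consonant → [oː] by rule 2.
/z/ stays [z].

[wukuːbaːzopoːz]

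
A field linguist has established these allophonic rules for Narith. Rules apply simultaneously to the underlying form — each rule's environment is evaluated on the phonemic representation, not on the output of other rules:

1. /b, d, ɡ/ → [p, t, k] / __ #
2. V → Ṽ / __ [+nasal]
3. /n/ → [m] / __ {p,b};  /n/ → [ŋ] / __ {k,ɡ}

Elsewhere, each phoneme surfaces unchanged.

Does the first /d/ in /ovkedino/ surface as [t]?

No

/d/ (between /e/ and /i/) fails the environment for rule 1, so it stays [d].
The actual realization is [d], not [t].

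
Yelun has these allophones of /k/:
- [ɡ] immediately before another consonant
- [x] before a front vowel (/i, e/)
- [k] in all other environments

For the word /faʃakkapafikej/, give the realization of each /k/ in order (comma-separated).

Occurrence 1 (position 5): immediately before another consonant → [ɡ].
Occurrence 2 (position 6): no conditioning environment matches → elsewhere allophone [k].
Occurrence 3 (position 12): before a front vowel (/i, e/) → [x].

[ɡ], [k], [x]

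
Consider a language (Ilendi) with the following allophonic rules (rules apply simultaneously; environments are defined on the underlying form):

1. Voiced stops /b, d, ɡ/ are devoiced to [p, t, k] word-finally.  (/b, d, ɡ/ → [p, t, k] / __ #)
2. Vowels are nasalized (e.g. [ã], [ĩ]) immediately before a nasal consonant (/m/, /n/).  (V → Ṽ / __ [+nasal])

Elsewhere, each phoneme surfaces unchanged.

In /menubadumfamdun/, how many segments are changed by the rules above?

4

Segments that undergo a rule: /e/ → [ẽ] (rule 2); /u/ → [ũ] (rule 2); /a/ → [ã] (rule 2); /u/ → [ũ] (rule 2).
All other segments surface unchanged.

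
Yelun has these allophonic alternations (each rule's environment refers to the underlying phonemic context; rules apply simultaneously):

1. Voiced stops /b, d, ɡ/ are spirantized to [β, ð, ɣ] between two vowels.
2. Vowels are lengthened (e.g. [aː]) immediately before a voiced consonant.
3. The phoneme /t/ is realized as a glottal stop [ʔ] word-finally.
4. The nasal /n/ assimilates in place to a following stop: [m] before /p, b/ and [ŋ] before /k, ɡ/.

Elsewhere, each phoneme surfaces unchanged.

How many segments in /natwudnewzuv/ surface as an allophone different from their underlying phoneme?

Segments that undergo a rule: /u/ → [uː] (rule 2); /e/ → [eː] (rule 2); /u/ → [uː] (rule 2).
All other segments surface unchanged.

3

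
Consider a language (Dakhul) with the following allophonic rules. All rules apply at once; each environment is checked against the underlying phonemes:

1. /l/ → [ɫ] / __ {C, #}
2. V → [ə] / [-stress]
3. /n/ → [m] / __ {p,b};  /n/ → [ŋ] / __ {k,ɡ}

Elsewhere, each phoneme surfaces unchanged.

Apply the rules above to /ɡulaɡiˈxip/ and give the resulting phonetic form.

[ɡələɡəˈxip]

Rule 2 applies to /u/ (between /ɡ/ and /l/: in an unstressed syllable) → [ə].
/l/ (between /u/ and /a/): rule 1 targets it, but not word-finally or immediately before a consonant → unchanged [l].
Rule 2 applies to /a/ (between /l/ and /ɡ/: in an unstressed syllable) → [ə].
/i/ (between /ɡ/ and /x/): in an unstressed syllable, so rule 2 applies → [ə].
/i/ (between /x/ and /p/) fails the environment for rule 2, so it stays [i].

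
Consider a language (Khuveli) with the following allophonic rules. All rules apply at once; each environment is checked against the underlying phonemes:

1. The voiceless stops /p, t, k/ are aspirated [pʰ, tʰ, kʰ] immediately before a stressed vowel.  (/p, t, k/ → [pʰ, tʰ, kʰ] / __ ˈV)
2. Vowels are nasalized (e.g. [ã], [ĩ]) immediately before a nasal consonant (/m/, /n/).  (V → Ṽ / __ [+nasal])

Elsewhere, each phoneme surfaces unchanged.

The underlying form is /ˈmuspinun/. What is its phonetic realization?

/m/ — not in any rule's target class → [m].
/u/ (between /m/ and /s/) fails the environment for rule 2, so it stays [u].
/s/ (between /u/ and /p/) is unaffected → [s].
/p/ (between /s/ and /i/) is in the target of rule 1 but the environment (immediately before a stressed vowel) is not met → [p].
/i/ — between /p/ and /n/, before a nasal consonant — surfaces as [ĩ] (rule 2).
/n/ stays [n].
/u/ — between /n/ and /n/, before a nasal consonant — surfaces as [ũ] (rule 2).
/n/ — not in any rule's target class → [n].

[ˈmuspĩnũn]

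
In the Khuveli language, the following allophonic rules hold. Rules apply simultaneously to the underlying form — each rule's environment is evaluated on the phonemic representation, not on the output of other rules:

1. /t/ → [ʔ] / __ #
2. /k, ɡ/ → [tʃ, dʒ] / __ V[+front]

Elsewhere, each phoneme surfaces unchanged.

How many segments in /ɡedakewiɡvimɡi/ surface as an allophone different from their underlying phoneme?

3

Segments that undergo a rule: /ɡ/ → [dʒ] (rule 2); /k/ → [tʃ] (rule 2); /ɡ/ → [dʒ] (rule 2).
All other segments surface unchanged.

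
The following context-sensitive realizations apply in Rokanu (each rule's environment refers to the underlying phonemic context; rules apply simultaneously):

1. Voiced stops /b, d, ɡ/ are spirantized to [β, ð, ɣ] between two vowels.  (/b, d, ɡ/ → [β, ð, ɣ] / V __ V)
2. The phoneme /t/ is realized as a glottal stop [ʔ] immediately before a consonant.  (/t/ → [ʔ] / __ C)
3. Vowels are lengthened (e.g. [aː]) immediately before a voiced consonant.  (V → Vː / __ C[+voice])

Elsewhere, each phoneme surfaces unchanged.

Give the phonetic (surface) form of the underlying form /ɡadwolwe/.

/ɡ/ (word-initial): rule 1 targets it, but not between two vowels → unchanged [ɡ].
/a/ — between /ɡ/ and /d/, before a voiced consonant — surfaces as [aː] (rule 3).
/d/ — between /a/ and /w/; rule 1 does not apply here → [d].
/w/ — not in any rule's target class → [w].
/o/ — between /w/ and /l/, before a voiced consonant — surfaces as [oː] (rule 3).
/l/ (between /o/ and /w/): no rule targets it → [l].
/w/ (between /l/ and /e/): no rule targets it → [w].
/e/ (word-final) is in the target of rule 3 but the environment (before a voiced consonant) is not met → [e].

[ɡaːdwoːlwe]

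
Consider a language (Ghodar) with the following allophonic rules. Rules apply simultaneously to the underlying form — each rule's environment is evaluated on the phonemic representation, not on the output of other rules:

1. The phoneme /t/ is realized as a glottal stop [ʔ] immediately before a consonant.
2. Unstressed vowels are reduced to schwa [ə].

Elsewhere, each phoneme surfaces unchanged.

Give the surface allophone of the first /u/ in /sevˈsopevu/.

Rule 2 applies to /u/ (word-final: in an unstressed syllable) → [ə].

[ə]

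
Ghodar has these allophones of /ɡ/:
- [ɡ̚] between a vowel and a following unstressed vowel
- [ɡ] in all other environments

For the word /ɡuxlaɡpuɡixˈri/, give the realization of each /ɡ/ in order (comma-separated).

[ɡ], [ɡ], [ɡ̚]

Occurrence 1 (position 1): no conditioning environment matches → elsewhere allophone [ɡ].
Occurrence 2 (position 6): no conditioning environment matches → elsewhere allophone [ɡ].
Occurrence 3 (position 9): between a vowel and a following unstressed vowel → [ɡ̚].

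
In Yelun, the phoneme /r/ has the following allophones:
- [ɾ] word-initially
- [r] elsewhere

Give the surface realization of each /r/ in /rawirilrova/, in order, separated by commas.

[ɾ], [r], [r]

Occurrence 1 (position 1): word-initially → [ɾ].
Occurrence 2 (position 5): no conditioning environment matches → elsewhere allophone [r].
Occurrence 3 (position 8): no conditioning environment matches → elsewhere allophone [r].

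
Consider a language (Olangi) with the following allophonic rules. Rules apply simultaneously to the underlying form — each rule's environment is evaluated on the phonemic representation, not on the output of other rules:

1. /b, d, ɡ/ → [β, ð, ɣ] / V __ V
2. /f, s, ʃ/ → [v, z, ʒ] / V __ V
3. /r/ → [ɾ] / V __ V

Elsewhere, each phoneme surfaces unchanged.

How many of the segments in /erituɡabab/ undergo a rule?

Segments that undergo a rule: /r/ → [ɾ] (rule 3); /ɡ/ → [ɣ] (rule 1); /b/ → [β] (rule 1).
All other segments surface unchanged.

3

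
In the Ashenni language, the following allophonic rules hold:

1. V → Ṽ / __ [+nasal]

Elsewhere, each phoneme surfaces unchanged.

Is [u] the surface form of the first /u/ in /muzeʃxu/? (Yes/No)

/u/ — between /m/ and /z/; rule 1 does not apply here → [u].
The actual realization is [u], which matches [u].

Yes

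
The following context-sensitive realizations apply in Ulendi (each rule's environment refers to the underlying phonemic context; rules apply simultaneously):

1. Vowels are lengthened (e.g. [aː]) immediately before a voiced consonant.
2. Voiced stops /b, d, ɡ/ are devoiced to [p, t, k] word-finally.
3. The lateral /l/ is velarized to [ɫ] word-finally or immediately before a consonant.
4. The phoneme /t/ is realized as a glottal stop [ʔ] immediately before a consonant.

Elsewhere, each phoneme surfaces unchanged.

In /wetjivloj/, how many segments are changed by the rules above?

Segments that undergo a rule: /t/ → [ʔ] (rule 4); /i/ → [iː] (rule 1); /o/ → [oː] (rule 1).
All other segments surface unchanged.

3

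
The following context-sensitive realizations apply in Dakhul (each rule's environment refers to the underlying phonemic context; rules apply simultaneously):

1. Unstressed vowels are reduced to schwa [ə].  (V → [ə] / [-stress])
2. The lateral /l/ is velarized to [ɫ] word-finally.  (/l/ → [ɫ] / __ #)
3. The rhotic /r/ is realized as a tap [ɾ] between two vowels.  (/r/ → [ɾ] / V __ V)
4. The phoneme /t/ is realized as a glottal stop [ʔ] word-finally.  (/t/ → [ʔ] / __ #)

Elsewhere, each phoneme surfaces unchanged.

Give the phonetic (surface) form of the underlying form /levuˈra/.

[ləvəˈɾa]

/l/ — word-initial; rule 2 does not apply here → [l].
/e/ meets the environment for rule 1 (in an unstressed syllable) → [ə].
/v/ stays [v].
/u/ (between /v/ and /r/): in an unstressed syllable, so rule 1 applies → [ə].
/r/ — between /u/ and /a/, between two vowels — surfaces as [ɾ] (rule 3).
/a/ — word-final; rule 1 does not apply here → [a].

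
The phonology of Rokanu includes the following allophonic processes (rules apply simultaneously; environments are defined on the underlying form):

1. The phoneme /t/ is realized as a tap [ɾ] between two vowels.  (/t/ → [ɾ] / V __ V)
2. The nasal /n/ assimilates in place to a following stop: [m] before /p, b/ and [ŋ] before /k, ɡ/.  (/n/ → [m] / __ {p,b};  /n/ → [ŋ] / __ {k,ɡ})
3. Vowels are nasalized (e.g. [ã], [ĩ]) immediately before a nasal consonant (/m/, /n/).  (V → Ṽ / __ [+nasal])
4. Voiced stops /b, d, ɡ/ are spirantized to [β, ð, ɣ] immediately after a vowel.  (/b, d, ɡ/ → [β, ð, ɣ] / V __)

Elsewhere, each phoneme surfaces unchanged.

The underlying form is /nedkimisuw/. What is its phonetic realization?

/n/ (word-initial): rule 2 targets it, but not before a labial or velar stop → unchanged [n].
/e/ — between /n/ and /d/; rule 3 does not apply here → [e].
/d/ (between /e/ and /k/) occurs immediately after a vowel → [ð] by rule 4.
/k/ (between /d/ and /i/): no rule targets it → [k].
Rule 3 applies to /i/ (between /k/ and /m/: before a nasal consonant) → [ĩ].
/m/ (between /i/ and /i/) is unaffected → [m].
/i/ (between /m/ and /s/) is in the target of rule 3 but the environment (before a nasal consonant) is not met → [i].
/s/ (between /i/ and /u/) is unaffected → [s].
/u/ (between /s/ and /w/) is in the target of rule 3 but the environment (before a nasal consonant) is not met → [u].
/w/ — not in any rule's target class → [w].

[neðkĩmisuw]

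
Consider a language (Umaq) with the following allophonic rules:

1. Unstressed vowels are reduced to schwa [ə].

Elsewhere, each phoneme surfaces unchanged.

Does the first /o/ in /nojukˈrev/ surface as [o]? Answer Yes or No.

No

/o/ (between /n/ and /j/): in an unstressed syllable, so rule 1 applies → [ə].
The actual realization is [ə], not [o].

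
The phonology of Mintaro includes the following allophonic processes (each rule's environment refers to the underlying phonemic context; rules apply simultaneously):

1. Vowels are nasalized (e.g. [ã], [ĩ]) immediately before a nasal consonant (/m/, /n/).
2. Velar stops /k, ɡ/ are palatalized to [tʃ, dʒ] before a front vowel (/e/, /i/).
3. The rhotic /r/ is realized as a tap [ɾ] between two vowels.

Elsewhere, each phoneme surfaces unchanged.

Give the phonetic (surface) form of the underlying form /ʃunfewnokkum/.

/ʃ/ (word-initial): no rule targets it → [ʃ].
/u/ (between /ʃ/ and /n/): before a nasal consonant, so rule 1 applies → [ũ].
/n/ (between /u/ and /f/): no rule targets it → [n].
/f/ stays [f].
/e/ — between /f/ and /w/; rule 1 does not apply here → [e].
/w/ (between /e/ and /n/): no rule targets it → [w].
/n/ (between /w/ and /o/) is unaffected → [n].
/o/ (between /n/ and /k/) fails the environment for rule 1, so it stays [o].
/k/ (between /o/ and /k/): rule 2 targets it, but not before a front vowel → unchanged [k].
/k/ — between /k/ and /u/; rule 2 does not apply here → [k].
/u/ meets the environment for rule 1 (before a nasal consonant) → [ũ].
/m/ — not in any rule's target class → [m].

[ʃũnfewnokkũm]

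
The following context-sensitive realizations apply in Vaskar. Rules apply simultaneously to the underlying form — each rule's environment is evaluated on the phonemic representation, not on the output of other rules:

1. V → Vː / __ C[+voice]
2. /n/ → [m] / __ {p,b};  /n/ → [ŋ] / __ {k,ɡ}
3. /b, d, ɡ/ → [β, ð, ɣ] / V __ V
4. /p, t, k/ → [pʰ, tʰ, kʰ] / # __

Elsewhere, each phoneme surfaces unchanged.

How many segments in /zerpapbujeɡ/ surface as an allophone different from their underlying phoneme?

3

Segments that undergo a rule: /e/ → [eː] (rule 1); /u/ → [uː] (rule 1); /e/ → [eː] (rule 1).
All other segments surface unchanged.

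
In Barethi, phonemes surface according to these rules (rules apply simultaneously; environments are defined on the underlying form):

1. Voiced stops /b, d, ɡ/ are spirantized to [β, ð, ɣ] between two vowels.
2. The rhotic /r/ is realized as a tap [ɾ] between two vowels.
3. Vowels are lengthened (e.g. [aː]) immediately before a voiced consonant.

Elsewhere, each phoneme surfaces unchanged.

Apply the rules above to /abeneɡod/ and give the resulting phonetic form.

/a/ meets the environment for rule 3 (before a voiced consonant) → [aː].
/b/ meets the environment for rule 1 (between two vowels) → [β].
/e/ (between /b/ and /n/) occurs before a voiced consonant → [eː] by rule 3.
/e/ — between /n/ and /ɡ/, before a voiced consonant — surfaces as [eː] (rule 3).
/ɡ/ (between /e/ and /o/): between two vowels, so rule 1 applies → [ɣ].
/o/ (between /ɡ/ and /d/) occurs before a voiced consonant → [oː] by rule 3.
/d/ (word-final) is in the target of rule 1 but the environment (between two vowels) is not met → [d].

[aːβeːneːɣoːd]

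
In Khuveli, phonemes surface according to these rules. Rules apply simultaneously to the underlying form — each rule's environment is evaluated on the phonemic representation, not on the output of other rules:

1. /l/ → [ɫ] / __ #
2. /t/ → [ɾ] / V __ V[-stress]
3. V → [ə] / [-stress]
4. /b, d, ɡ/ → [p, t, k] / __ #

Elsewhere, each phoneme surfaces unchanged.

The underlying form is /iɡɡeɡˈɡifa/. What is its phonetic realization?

[əɡɡəɡˈɡifə]

/i/ meets the environment for rule 3 (in an unstressed syllable) → [ə].
/ɡ/ (between /i/ and /ɡ/): rule 4 targets it, but not word-finally → unchanged [ɡ].
/ɡ/ (between /ɡ/ and /e/) is in the target of rule 4 but the environment (word-finally) is not met → [ɡ].
/e/ meets the environment for rule 3 (in an unstressed syllable) → [ə].
/ɡ/ (between /e/ and /ɡ/): rule 4 targets it, but not word-finally → unchanged [ɡ].
/ɡ/ (between /ɡ/ and /i/) is in the target of rule 4 but the environment (word-finally) is not met → [ɡ].
/i/ (between /ɡ/ and /f/): rule 3 targets it, but not in an unstressed syllable → unchanged [i].
/f/ (between /i/ and /a/) is unaffected → [f].
/a/ — word-final, in an unstressed syllable — surfaces as [ə] (rule 3).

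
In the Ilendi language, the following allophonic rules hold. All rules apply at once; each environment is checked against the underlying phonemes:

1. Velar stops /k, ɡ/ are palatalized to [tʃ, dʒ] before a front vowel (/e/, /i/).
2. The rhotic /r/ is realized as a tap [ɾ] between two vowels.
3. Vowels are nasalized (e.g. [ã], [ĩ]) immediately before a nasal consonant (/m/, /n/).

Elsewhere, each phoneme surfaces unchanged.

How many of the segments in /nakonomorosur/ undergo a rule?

Segments that undergo a rule: /o/ → [õ] (rule 3); /o/ → [õ] (rule 3); /r/ → [ɾ] (rule 2).
All other segments surface unchanged.

3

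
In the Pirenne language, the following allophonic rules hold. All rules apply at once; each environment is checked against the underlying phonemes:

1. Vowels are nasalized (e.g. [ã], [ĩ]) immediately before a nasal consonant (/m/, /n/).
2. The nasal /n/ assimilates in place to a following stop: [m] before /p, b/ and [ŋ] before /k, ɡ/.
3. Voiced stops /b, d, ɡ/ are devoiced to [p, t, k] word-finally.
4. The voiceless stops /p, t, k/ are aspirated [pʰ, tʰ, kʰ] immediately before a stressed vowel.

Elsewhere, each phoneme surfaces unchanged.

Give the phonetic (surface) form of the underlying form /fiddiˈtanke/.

/i/ — between /f/ and /d/; rule 1 does not apply here → [i].
/d/ (between /i/ and /d/) is in the target of rule 3 but the environment (word-finally) is not met → [d].
/d/ (between /d/ and /i/) is in the target of rule 3 but the environment (word-finally) is not met → [d].
/i/ (between /d/ and /t/) is in the target of rule 1 but the environment (before a nasal consonant) is not met → [i].
/t/ (between /i/ and /a/): immediately before a stressed vowel, so rule 4 applies → [tʰ].
/a/ meets the environment for rule 1 (before a nasal consonant) → [ã].
/n/ (between /a/ and /k/) occurs before a labial or velar stop → [ŋ] by rule 2.
/k/ (between /n/ and /e/) is in the target of rule 4 but the environment (immediately before a stressed vowel) is not met → [k].
/e/ (word-final) fails the environment for rule 1, so it stays [e].

[fiddiˈtʰãŋke]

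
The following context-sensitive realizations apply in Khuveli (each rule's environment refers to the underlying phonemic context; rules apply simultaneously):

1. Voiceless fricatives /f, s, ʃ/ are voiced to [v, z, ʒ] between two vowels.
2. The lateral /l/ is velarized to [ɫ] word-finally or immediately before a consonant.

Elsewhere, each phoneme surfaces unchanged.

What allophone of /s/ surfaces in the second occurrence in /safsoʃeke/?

[s]

/s/ (between /f/ and /o/) is in the target of rule 1 but the environment (between two vowels) is not met → [s].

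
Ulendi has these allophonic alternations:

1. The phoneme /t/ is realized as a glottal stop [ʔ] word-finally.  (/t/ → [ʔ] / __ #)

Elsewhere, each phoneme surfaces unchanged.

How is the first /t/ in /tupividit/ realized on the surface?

[t]

/t/ (word-initial) is in the target of rule 1 but the environment (word-finally) is not met → [t].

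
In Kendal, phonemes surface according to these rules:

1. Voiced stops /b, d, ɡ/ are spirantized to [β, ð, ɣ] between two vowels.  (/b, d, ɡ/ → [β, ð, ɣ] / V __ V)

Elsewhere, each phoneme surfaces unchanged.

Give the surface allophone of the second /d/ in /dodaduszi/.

[ð]

/d/ (between /o/ and /a/) occurs between two vowels → [ð] by rule 1.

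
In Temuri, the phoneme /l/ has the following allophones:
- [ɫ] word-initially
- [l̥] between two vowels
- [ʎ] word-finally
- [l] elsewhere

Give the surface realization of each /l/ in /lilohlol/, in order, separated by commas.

Occurrence 1 (position 1): word-initially → [ɫ].
Occurrence 2 (position 3): between two vowels → [l̥].
Occurrence 3 (position 6): no conditioning environment matches → elsewhere allophone [l].
Occurrence 4 (position 8): word-finally → [ʎ].

[ɫ], [l̥], [l], [ʎ]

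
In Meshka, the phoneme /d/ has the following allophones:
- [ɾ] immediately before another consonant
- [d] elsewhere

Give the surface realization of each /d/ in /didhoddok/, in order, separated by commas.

Occurrence 1 (position 1): no conditioning environment matches → elsewhere allophone [d].
Occurrence 2 (position 3): immediately before another consonant → [ɾ].
Occurrence 3 (position 6): immediately before another consonant → [ɾ].
Occurrence 4 (position 7): no conditioning environment matches → elsewhere allophone [d].

[d], [ɾ], [ɾ], [d]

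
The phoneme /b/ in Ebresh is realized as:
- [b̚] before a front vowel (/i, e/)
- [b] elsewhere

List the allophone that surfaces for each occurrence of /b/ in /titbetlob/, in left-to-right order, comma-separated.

[b̚], [b]

Occurrence 1 (position 4): before a front vowel (/i, e/) → [b̚].
Occurrence 2 (position 9): no conditioning environment matches → elsewhere allophone [b].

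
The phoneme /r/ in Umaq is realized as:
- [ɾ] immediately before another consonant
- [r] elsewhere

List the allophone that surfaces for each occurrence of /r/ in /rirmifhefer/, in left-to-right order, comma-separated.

[r], [ɾ], [r]

Occurrence 1 (position 1): no conditioning environment matches → elsewhere allophone [r].
Occurrence 2 (position 3): immediately before another consonant → [ɾ].
Occurrence 3 (position 11): no conditioning environment matches → elsewhere allophone [r].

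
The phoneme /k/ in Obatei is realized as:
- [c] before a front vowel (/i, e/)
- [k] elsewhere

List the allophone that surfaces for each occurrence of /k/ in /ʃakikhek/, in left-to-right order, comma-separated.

[c], [k], [k]

Occurrence 1 (position 3): before a front vowel → [c].
Occurrence 2 (position 5): no conditioning environment matches → elsewhere allophone [k].
Occurrence 3 (position 8): no conditioning environment matches → elsewhere allophone [k].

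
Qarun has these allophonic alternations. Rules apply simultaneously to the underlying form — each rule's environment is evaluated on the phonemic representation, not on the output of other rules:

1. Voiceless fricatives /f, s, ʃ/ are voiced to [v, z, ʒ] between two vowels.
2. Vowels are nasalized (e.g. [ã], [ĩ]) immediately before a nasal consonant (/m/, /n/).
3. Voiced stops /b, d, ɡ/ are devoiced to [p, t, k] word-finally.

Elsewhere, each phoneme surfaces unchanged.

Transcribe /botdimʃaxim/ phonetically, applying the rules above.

[botdĩmʃaxĩm]

/b/ — word-initial; rule 3 does not apply here → [b].
/o/ (between /b/ and /t/) fails the environment for rule 2, so it stays [o].
/t/ (between /o/ and /d/): no rule targets it → [t].
/d/ (between /t/ and /i/) fails the environment for rule 3, so it stays [d].
/i/ (between /d/ and /m/) occurs before a nasal consonant → [ĩ] by rule 2.
/m/ (between /i/ and /ʃ/): no rule targets it → [m].
/ʃ/ (between /m/ and /a/) is in the target of rule 1 but the environment (between two vowels) is not met → [ʃ].
/a/ (between /ʃ/ and /x/) fails the environment for rule 2, so it stays [a].
/x/ — not in any rule's target class → [x].
/i/ — between /x/ and /m/, before a nasal consonant — surfaces as [ĩ] (rule 2).
/m/ stays [m].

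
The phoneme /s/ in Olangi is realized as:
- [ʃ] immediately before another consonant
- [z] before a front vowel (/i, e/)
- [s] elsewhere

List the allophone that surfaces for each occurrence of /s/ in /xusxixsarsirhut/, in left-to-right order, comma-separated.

Occurrence 1 (position 3): immediately before another consonant → [ʃ].
Occurrence 2 (position 7): no conditioning environment matches → elsewhere allophone [s].
Occurrence 3 (position 10): before a front vowel (/i, e/) → [z].

[ʃ], [s], [z]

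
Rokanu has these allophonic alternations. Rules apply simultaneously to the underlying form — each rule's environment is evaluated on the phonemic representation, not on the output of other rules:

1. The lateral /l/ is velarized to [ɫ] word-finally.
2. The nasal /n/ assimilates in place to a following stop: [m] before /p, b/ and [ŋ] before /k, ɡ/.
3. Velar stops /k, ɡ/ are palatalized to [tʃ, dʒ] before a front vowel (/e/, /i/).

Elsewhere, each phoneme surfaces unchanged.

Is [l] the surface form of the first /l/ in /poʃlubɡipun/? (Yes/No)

/l/ (between /ʃ/ and /u/): rule 1 targets it, but not word-finally → unchanged [l].
The actual realization is [l], which matches [l].

Yes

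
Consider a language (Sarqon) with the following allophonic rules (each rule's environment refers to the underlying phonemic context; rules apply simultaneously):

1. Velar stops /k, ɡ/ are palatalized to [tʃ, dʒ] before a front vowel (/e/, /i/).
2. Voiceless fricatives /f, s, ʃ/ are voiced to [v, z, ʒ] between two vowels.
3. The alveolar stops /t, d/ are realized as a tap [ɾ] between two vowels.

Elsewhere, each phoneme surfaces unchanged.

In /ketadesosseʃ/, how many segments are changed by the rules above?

Segments that undergo a rule: /k/ → [tʃ] (rule 1); /t/ → [ɾ] (rule 3); /d/ → [ɾ] (rule 3); /s/ → [z] (rule 2).
All other segments surface unchanged.

4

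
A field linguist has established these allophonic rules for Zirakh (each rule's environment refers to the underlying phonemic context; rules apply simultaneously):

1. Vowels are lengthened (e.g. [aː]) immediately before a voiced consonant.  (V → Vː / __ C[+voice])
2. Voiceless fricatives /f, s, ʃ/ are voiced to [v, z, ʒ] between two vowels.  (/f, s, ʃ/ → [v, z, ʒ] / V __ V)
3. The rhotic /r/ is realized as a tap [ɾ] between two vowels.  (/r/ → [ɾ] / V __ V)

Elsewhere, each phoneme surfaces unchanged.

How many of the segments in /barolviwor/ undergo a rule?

5

Segments that undergo a rule: /a/ → [aː] (rule 1); /r/ → [ɾ] (rule 3); /o/ → [oː] (rule 1); /i/ → [iː] (rule 1); /o/ → [oː] (rule 1).
All other segments surface unchanged.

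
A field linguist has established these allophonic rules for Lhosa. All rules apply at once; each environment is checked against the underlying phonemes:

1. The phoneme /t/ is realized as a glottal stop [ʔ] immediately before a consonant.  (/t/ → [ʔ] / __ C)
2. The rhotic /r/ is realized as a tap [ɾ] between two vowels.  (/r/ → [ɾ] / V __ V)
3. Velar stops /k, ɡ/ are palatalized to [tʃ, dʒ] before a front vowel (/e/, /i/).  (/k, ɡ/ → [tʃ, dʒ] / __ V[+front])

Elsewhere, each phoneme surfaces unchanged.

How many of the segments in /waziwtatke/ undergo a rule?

2

Segments that undergo a rule: /t/ → [ʔ] (rule 1); /k/ → [tʃ] (rule 3).
All other segments surface unchanged.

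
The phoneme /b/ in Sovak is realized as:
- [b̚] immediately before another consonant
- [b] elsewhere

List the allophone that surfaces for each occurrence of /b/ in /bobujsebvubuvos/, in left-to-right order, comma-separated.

[b], [b], [b̚], [b]

Occurrence 1 (position 1): no conditioning environment matches → elsewhere allophone [b].
Occurrence 2 (position 3): no conditioning environment matches → elsewhere allophone [b].
Occurrence 3 (position 8): immediately before another consonant → [b̚].
Occurrence 4 (position 11): no conditioning environment matches → elsewhere allophone [b].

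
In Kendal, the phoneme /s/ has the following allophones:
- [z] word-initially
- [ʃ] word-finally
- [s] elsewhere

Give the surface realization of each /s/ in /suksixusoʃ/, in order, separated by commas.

[z], [s], [s]

Occurrence 1 (position 1): word-initially → [z].
Occurrence 2 (position 4): no conditioning environment matches → elsewhere allophone [s].
Occurrence 3 (position 8): no conditioning environment matches → elsewhere allophone [s].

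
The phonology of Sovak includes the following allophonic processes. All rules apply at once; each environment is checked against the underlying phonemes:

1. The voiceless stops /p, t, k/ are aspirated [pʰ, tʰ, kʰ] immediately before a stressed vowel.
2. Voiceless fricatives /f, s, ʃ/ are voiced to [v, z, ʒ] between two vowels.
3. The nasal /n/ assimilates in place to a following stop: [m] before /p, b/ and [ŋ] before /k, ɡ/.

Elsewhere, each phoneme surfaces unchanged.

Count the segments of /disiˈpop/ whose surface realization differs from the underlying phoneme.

Segments that undergo a rule: /s/ → [z] (rule 2); /p/ → [pʰ] (rule 1).
All other segments surface unchanged.

2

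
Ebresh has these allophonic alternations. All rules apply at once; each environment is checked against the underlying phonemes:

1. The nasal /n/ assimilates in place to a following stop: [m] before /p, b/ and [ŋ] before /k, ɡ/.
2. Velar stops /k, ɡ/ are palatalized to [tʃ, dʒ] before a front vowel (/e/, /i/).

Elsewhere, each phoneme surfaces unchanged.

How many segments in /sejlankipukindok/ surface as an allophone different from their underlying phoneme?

Segments that undergo a rule: /n/ → [ŋ] (rule 1); /k/ → [tʃ] (rule 2); /k/ → [tʃ] (rule 2).
All other segments surface unchanged.

3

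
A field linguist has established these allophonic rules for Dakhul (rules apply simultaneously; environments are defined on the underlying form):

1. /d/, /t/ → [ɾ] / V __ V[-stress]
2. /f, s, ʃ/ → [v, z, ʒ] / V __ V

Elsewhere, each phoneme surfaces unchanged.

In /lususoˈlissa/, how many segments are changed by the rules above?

Segments that undergo a rule: /s/ → [z] (rule 2); /s/ → [z] (rule 2).
All other segments surface unchanged.

2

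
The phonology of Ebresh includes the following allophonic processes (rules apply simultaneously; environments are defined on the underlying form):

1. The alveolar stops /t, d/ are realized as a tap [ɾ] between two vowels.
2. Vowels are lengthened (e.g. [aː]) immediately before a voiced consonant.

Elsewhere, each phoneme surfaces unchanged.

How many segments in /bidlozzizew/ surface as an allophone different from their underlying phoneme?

4

Segments that undergo a rule: /i/ → [iː] (rule 2); /o/ → [oː] (rule 2); /i/ → [iː] (rule 2); /e/ → [eː] (rule 2).
All other segments surface unchanged.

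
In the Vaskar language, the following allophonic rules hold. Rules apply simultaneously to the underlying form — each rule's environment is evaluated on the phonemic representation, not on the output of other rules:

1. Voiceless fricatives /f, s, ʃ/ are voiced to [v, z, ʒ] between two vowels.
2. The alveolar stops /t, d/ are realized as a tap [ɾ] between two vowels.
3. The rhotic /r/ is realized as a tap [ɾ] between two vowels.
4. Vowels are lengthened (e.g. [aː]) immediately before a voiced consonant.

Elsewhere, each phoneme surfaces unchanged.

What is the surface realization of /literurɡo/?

/i/ — between /l/ and /t/; rule 4 does not apply here → [i].
/t/ (between /i/ and /e/) occurs between two vowels → [ɾ] by rule 2.
/e/ (between /t/ and /r/): before a voiced consonant, so rule 4 applies → [eː].
Rule 3 applies to /r/ (between /e/ and /u/: between two vowels) → [ɾ].
/u/ — between /r/ and /r/, before a voiced consonant — surfaces as [uː] (rule 4).
/r/ (between /u/ and /ɡ/): rule 3 targets it, but not between two vowels → unchanged [r].
/o/ (word-final) fails the environment for rule 4, so it stays [o].

[liɾeːɾuːrɡo]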